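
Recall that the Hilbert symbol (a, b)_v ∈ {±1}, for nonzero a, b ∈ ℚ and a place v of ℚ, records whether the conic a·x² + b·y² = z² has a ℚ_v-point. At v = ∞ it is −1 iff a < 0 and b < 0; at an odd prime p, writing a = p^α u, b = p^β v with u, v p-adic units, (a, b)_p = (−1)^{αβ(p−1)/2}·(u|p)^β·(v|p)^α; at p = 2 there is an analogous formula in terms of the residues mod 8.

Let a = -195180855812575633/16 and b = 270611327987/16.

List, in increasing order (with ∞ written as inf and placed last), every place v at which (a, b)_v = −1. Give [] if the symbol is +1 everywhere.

[2, 11, 13, 17, 19, 31]

Mod squares: a ≡ -7657, b ≡ 15298283. Check v ∈ {∞, 2, 7, 11, 13, 17, 19, 29, 31}.
v=17: a=17^2·(≡7), b=17^1·(≡15) mod 17; (7|17)=-1, (15|17)=+1; (−1)^{2·1·8}·(-1)^1·(+1)^2 = -1.
v=2: v_2(a)=-4, v_2(b)=-4; units ≡ 7, 3 (mod 8); ε·ε+αω+βω = 1·1+-4·1+-4·0 ≡ 1  ⇒  (a,b)_2 = -1.
v=∞: -7657 < 0 and 15298283 > 0  ⇒  (a,b)_∞ = +1.
v=29: a=29^2·(≡1), b=29^1·(≡8) mod 29; (1|29)=+1, (8|29)=-1; (−1)^{2·1·14}·(+1)^1·(-1)^2 = +1.
v=13: a=13^1·(≡1), b=13^1·(≡2) mod 13; (1|13)=+1, (2|13)=-1; (−1)^{1·1·6}·(+1)^1·(-1)^1 = -1.
v=7: a=7^4·(≡1), b=7^3·(≡5) mod 7; (1|7)=+1, (5|7)=-1; (−1)^{4·3·3}·(+1)^3·(-1)^4 = +1.
v=31: a=31^1·(≡8), b=31^1·(≡28) mod 31; (8|31)=+1, (28|31)=+1; (−1)^{1·1·15}·(+1)^1·(+1)^1 = -1.
v=19: a=19^3·(≡2), b=19^2·(≡2) mod 19; (2|19)=-1, (2|19)=-1; (−1)^{3·2·9}·(-1)^2·(-1)^3 = -1.
v=11: a=11^2·(≡7), b=11^1·(≡9) mod 11; (7|11)=-1, (9|11)=+1; (−1)^{2·1·5}·(-1)^1·(+1)^2 = -1.
(-7657, 15298283 / ℚ) ramifies at {2, 11, 13, 17, 19, 31}: a division algebra.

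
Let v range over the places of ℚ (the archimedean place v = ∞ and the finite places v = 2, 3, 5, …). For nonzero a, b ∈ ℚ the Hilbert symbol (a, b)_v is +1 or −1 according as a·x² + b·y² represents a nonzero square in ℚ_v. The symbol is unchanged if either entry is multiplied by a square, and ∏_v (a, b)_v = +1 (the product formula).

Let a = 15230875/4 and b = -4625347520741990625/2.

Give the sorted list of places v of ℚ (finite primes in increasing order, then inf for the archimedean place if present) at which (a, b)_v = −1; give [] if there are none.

[5, 11, 19, 53]

(a, b) ≡ (5035, -110770) mod (ℚ^×)²; places V = {2, 3, 5, 11, 19, 53, ∞}.
(a,b)_19: α=1, u≡18; β=3, v≡18 (mod 19); (18|19)=-1, (18|19)=-1; sign (−1)^1·-1^3·-1^1 = -1.
(a,b)_∞: sgn(5035)=+, sgn(-110770)=−, so +1.
(a,b)_53: α=1, u≡42; β=3, v≡12 (mod 53); (42|53)=+1, (12|53)=-1; sign (−1)^0·+1^3·-1^1 = -1.
(a,b)_2: α=-2, β=-1; u≡3, v≡7 (mod 8); ε(u)ε(v)=1·1, αω(v)=-2·0, βω(u)=-1·1; sum ≡ 0  ⇒  +1.
(a,b)_5: α=3, u≡3; β=5, v≡4 (mod 5); (3|5)=-1, (4|5)=+1; sign (−1)^0·-1^5·+1^3 = -1.
(a,b)_3: α=0, u≡1; β=2, v≡2 (mod 3); (1|3)=+1, (2|3)=-1; sign (−1)^0·+1^2·-1^0 = +1.
(a,b)_11: α=2, u≡6; β=5, v≡7 (mod 11); (6|11)=-1, (7|11)=-1; sign (−1)^0·-1^5·-1^2 = -1.
Ram(5035, -110770) = {5, 11, 19, 53}; no ℚ_5-point on the conic.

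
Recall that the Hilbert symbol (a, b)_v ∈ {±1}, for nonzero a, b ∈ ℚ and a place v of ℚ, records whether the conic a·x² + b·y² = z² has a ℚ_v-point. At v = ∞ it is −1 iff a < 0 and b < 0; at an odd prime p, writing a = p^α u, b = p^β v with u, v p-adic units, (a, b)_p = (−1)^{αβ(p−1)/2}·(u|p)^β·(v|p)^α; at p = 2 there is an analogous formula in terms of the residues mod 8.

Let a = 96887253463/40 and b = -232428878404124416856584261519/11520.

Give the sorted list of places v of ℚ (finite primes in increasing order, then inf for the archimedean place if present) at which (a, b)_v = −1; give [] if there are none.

(a, b) ≡ (163412470, -1023155) mod (ℚ^×)²; places V = {2, 3, 5, 7, 11, 13, 23, 31, 41, 43, ∞}.
(a,b)_13: α=1, u≡10; β=2, v≡10 (mod 13); (10|13)=+1, (10|13)=+1; sign (−1)^0·+1^2·+1^1 = +1.
(a,b)_41: α=1, u≡14; β=3, v≡7 (mod 41); (14|41)=-1, (7|41)=-1; sign (−1)^0·-1^3·-1^1 = +1.
(a,b)_43: α=1, u≡6; β=2, v≡18 (mod 43); (6|43)=+1, (18|43)=-1; sign (−1)^0·+1^2·-1^1 = -1.
(a,b)_11: α=2, u≡4; β=6, v≡2 (mod 11); (4|11)=+1, (2|11)=-1; sign (−1)^0·+1^6·-1^2 = +1.
(a,b)_2: α=-3, β=-8; u≡3, v≡5 (mod 8); ε(u)ε(v)=1·0, αω(v)=-3·1, βω(u)=-8·1; sum ≡ 1  ⇒  -1.
(a,b)_7: α=2, u≡1; β=5, v≡4 (mod 7); (1|7)=+1, (4|7)=+1; sign (−1)^0·+1^5·+1^2 = +1.
(a,b)_3: α=0, u≡1; β=-2, v≡1 (mod 3); (1|3)=+1, (1|3)=+1; sign (−1)^0·+1^-2·+1^0 = +1.
(a,b)_31: α=1, u≡15; β=3, v≡14 (mod 31); (15|31)=-1, (14|31)=+1; sign (−1)^1·-1^3·+1^1 = +1.
(a,b)_5: α=-1, u≡1; β=-1, v≡4 (mod 5); (1|5)=+1, (4|5)=+1; sign (−1)^0·+1^-1·+1^-1 = +1.
(a,b)_∞: sgn(163412470)=+, sgn(-1023155)=−, so +1.
(a,b)_23: α=1, u≡12; β=3, v≡20 (mod 23); (12|23)=+1, (20|23)=-1; sign (−1)^1·+1^3·-1^1 = +1.
|Ram(163412470, -1023155)| = 2, even; anisotropic at {2, 43}.

[2, 43]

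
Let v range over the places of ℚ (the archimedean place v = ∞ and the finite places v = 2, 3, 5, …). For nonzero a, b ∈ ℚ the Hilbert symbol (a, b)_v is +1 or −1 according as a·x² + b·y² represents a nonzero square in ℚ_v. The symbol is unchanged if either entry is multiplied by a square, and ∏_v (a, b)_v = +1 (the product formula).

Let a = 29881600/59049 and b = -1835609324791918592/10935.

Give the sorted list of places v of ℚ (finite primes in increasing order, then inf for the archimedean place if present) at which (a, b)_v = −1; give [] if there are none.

Mod squares: a ≡ 4669, b ≡ -6293145. Check v ∈ {∞, 2, 3, 5, 7, 17, 23, 29, 37}.
v=17: a=17^0·(≡11), b=17^1·(≡5) mod 17; (11|17)=-1, (5|17)=-1; (−1)^{0·1·8}·(-1)^1·(-1)^0 = -1.
v=2: v_2(a)=8, v_2(b)=12; units ≡ 5, 7 (mod 8); ε·ε+αω+βω = 0·1+8·0+12·1 ≡ 0  ⇒  (a,b)_2 = +1.
v=23: a=23^1·(≡20), b=23^3·(≡13) mod 23; (20|23)=-1, (13|23)=+1; (−1)^{1·3·11}·(-1)^3·(+1)^1 = +1.
v=5: a=5^2·(≡1), b=5^-1·(≡4) mod 5; (1|5)=+1, (4|5)=+1; (−1)^{2·-1·2}·(+1)^-1·(+1)^2 = +1.
v=∞: 4669 > 0 and -6293145 < 0  ⇒  (a,b)_∞ = +1.
v=37: a=37^0·(≡27), b=37^1·(≡7) mod 37; (27|37)=+1, (7|37)=+1; (−1)^{0·1·18}·(+1)^1·(+1)^0 = +1.
v=29: a=29^1·(≡6), b=29^3·(≡21) mod 29; (6|29)=+1, (21|29)=-1; (−1)^{1·3·14}·(+1)^3·(-1)^1 = -1.
v=3: a=3^-10·(≡1), b=3^-7·(≡2) mod 3; (1|3)=+1, (2|3)=-1; (−1)^{-10·-7·1}·(+1)^-7·(-1)^-10 = +1.
v=7: a=7^1·(≡1), b=7^4·(≡1) mod 7; (1|7)=+1, (1|7)=+1; (−1)^{1·4·3}·(+1)^4·(+1)^1 = +1.
(4669, -6293145 / ℚ) ramifies at {17, 29}: a division algebra.

[17, 29]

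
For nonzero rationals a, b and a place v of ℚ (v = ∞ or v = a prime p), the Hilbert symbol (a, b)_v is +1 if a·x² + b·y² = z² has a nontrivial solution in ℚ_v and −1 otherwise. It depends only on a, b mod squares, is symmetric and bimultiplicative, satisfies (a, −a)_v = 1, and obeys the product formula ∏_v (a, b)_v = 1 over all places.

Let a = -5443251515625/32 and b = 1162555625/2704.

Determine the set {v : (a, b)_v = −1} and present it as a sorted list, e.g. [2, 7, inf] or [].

[3, 11, 17, 19, 23, 29]

(a, b) ≡ (-14219106, 37961) mod (ℚ^×)²; places V = {2, 3, 5, 7, 11, 13, 17, 19, 23, 29, ∞}.
(a,b)_3: α=1, u≡1; β=0, v≡2 (mod 3); (1|3)=+1, (2|3)=-1; sign (−1)^0·+1^0·-1^1 = -1.
(a,b)_5: α=6, u≡4; β=4, v≡1 (mod 5); (4|5)=+1, (1|5)=+1; sign (−1)^0·+1^4·+1^6 = +1.
(a,b)_19: α=1, u≡16; β=0, v≡10 (mod 19); (16|19)=+1, (10|19)=-1; sign (−1)^0·+1^0·-1^1 = -1.
(a,b)_29: α=1, u≡17; β=1, v≡13 (mod 29); (17|29)=-1, (13|29)=+1; sign (−1)^0·-1^1·+1^1 = -1.
(a,b)_7: α=2, u≡1; β=3, v≡5 (mod 7); (1|7)=+1, (5|7)=-1; sign (−1)^0·+1^3·-1^2 = +1.
(a,b)_17: α=1, u≡16; β=1, v≡14 (mod 17); (16|17)=+1, (14|17)=-1; sign (−1)^0·+1^1·-1^1 = -1.
(a,b)_11: α=1, u≡10; β=1, v≡7 (mod 11); (10|11)=-1, (7|11)=-1; sign (−1)^1·-1^1·-1^1 = -1.
(a,b)_13: α=0, u≡2; β=-2, v≡12 (mod 13); (2|13)=-1, (12|13)=+1; sign (−1)^0·-1^-2·+1^0 = +1.
(a,b)_23: α=1, u≡1; β=0, v≡19 (mod 23); (1|23)=+1, (19|23)=-1; sign (−1)^0·+1^0·-1^1 = -1.
(a,b)_2: α=-5, β=-4; u≡7, v≡1 (mod 8); ε(u)ε(v)=1·0, αω(v)=-5·0, βω(u)=-4·0; sum ≡ 0  ⇒  +1.
(a,b)_∞: sgn(-14219106)=−, sgn(37961)=+, so +1.
(-14219106, 37961 / ℚ) ramifies at {3, 11, 17, 19, 23, 29}: a division algebra.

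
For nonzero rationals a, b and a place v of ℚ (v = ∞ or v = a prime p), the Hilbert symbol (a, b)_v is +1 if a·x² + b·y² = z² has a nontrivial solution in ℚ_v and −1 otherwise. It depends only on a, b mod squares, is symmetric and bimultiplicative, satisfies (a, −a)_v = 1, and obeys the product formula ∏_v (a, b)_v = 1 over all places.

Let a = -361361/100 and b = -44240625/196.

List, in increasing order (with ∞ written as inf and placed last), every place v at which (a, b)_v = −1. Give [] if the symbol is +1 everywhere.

[2, 7, 13, inf]

(a, b) ≡ (-1001, -65) mod (ℚ^×)²; places V = {2, 3, 5, 7, 11, 13, 19, ∞}.
(a,b)_11: α=1, u≡6; β=2, v≡9 (mod 11); (6|11)=-1, (9|11)=+1; sign (−1)^0·-1^2·+1^1 = +1.
(a,b)_5: α=-2, u≡1; β=5, v≡3 (mod 5); (1|5)=+1, (3|5)=-1; sign (−1)^0·+1^5·-1^-2 = +1.
(a,b)_13: α=1, u≡4; β=1, v≡2 (mod 13); (4|13)=+1, (2|13)=-1; sign (−1)^0·+1^1·-1^1 = -1.
(a,b)_19: α=2, u≡5; β=0, v≡16 (mod 19); (5|19)=+1, (16|19)=+1; sign (−1)^0·+1^0·+1^2 = +1.
(a,b)_2: α=-2, β=-2; u≡7, v≡7 (mod 8); ε(u)ε(v)=1·1, αω(v)=-2·0, βω(u)=-2·0; sum ≡ 1  ⇒  -1.
(a,b)_7: α=1, u≡1; β=-2, v≡3 (mod 7); (1|7)=+1, (3|7)=-1; sign (−1)^0·+1^-2·-1^1 = -1.
(a,b)_∞: sgn(-1001)=−, sgn(-65)=−, so -1.
(a,b)_3: α=0, u≡1; β=2, v≡1 (mod 3); (1|3)=+1, (1|3)=+1; sign (−1)^0·+1^2·+1^0 = +1.
(-1001, -65 / ℚ) ramifies at {2, 7, 13, ∞}: a division algebra.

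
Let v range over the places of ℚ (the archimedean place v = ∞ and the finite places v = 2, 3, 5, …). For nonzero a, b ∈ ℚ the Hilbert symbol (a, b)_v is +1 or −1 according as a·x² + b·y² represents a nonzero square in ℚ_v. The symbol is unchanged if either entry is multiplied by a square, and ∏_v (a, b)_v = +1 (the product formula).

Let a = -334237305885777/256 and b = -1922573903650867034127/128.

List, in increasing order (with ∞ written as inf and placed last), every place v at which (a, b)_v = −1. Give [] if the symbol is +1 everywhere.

[3, 7, 17, inf]

Mod squares: a ≡ -57, b ≡ -13566. Check v ∈ {∞, 2, 3, 7, 17, 19}.
v=3: a=3^5·(≡2), b=3^13·(≡2) mod 3; (2|3)=-1, (2|3)=-1; (−1)^{5·13·1}·(-1)^13·(-1)^5 = -1.
v=19: a=19^3·(≡16), b=19^5·(≡13) mod 19; (16|19)=+1, (13|19)=-1; (−1)^{3·5·9}·(+1)^5·(-1)^3 = +1.
v=2: v_2(a)=-8, v_2(b)=-7; units ≡ 7, 1 (mod 8); ε·ε+αω+βω = 1·0+-8·0+-7·0 ≡ 0  ⇒  (a,b)_2 = +1.
v=∞: -57 < 0 and -13566 < 0  ⇒  (a,b)_∞ = -1.
v=17: a=17^4·(≡10), b=17^5·(≡8) mod 17; (10|17)=-1, (8|17)=+1; (−1)^{4·5·8}·(-1)^5·(+1)^4 = -1.
v=7: a=7^4·(≡5), b=7^3·(≡2) mod 7; (5|7)=-1, (2|7)=+1; (−1)^{4·3·3}·(-1)^3·(+1)^4 = -1.
Ram(-57, -13566) = {3, 7, 17, ∞}; no ℚ_3-point on the conic.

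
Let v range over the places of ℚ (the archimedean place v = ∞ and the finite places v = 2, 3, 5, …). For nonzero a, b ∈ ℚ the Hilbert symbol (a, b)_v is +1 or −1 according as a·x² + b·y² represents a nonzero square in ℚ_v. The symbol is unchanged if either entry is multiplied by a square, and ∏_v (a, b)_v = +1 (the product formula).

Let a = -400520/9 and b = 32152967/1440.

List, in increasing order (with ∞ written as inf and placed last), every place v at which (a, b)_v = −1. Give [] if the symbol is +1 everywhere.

[17, 31]

(a, b) ≡ (-100130, 54230) mod (ℚ^×)²; places V = {2, 3, 5, 7, 11, 17, 19, 29, 31, ∞}.
(a,b)_5: α=1, u≡4; β=-1, v≡4 (mod 5); (4|5)=+1, (4|5)=+1; sign (−1)^0·+1^-1·+1^1 = +1.
(a,b)_17: α=1, u≡4; β=1, v≡7 (mod 17); (4|17)=+1, (7|17)=-1; sign (−1)^0·+1^1·-1^1 = -1.
(a,b)_31: α=1, u≡18; β=0, v≡21 (mod 31); (18|31)=+1, (21|31)=-1; sign (−1)^0·+1^0·-1^1 = -1.
(a,b)_19: α=1, u≡18; β=0, v≡17 (mod 19); (18|19)=-1, (17|19)=+1; sign (−1)^0·-1^0·+1^1 = +1.
(a,b)_7: α=0, u≡3; β=2, v≡2 (mod 7); (3|7)=-1, (2|7)=+1; sign (−1)^0·-1^2·+1^0 = +1.
(a,b)_11: α=0, u≡5; β=3, v≡10 (mod 11); (5|11)=+1, (10|11)=-1; sign (−1)^0·+1^3·-1^0 = +1.
(a,b)_∞: sgn(-100130)=−, sgn(54230)=+, so +1.
(a,b)_2: α=3, β=-5; u≡7, v≡3 (mod 8); ε(u)ε(v)=1·1, αω(v)=3·1, βω(u)=-5·0; sum ≡ 0  ⇒  +1.
(a,b)_3: α=-2, u≡1; β=-2, v≡2 (mod 3); (1|3)=+1, (2|3)=-1; sign (−1)^0·+1^-2·-1^-2 = +1.
(a,b)_29: α=0, u≡16; β=1, v≡15 (mod 29); (16|29)=+1, (15|29)=-1; sign (−1)^0·+1^1·-1^0 = +1.
(-100130, 54230 / ℚ) ramifies at {17, 31}: a division algebra.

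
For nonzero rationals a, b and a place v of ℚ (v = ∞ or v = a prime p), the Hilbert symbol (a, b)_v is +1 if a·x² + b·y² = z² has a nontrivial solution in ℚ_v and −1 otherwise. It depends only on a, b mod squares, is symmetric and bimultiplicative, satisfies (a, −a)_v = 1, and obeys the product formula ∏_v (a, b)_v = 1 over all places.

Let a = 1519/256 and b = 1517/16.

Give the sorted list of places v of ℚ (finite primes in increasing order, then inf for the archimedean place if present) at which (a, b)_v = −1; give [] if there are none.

(a, b) ≡ (31, 1517) mod (ℚ^×)²; places V = {2, 7, 31, 37, 41, ∞}.
(a,b)_41: α=0, u≡33; β=1, v≡10 (mod 41); (33|41)=+1, (10|41)=+1; sign (−1)^0·+1^1·+1^0 = +1.
(a,b)_2: α=-8, β=-4; u≡7, v≡5 (mod 8); ε(u)ε(v)=1·0, αω(v)=-8·1, βω(u)=-4·0; sum ≡ 0  ⇒  +1.
(a,b)_7: α=2, u≡6; β=0, v≡6 (mod 7); (6|7)=-1, (6|7)=-1; sign (−1)^0·-1^0·-1^2 = +1.
(a,b)_∞: sgn(31)=+, sgn(1517)=+, so +1.
(a,b)_37: α=0, u≡24; β=1, v≡28 (mod 37); (24|37)=-1, (28|37)=+1; sign (−1)^0·-1^1·+1^0 = -1.
(a,b)_31: α=1, u≡10; β=0, v≡27 (mod 31); (10|31)=+1, (27|31)=-1; sign (−1)^0·+1^0·-1^1 = -1.
(31, 1517 / ℚ) ramifies at {31, 37}: a division algebra.

[31, 37]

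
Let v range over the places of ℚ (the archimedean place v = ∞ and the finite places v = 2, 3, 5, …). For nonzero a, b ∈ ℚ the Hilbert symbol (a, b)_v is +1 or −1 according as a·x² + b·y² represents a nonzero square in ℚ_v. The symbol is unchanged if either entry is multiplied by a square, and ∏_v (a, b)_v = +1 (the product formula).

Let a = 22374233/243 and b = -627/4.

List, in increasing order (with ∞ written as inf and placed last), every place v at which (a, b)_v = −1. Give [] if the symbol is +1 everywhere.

Mod squares: a ≡ 1369851, b ≡ -627. Check v ∈ {∞, 2, 3, 7, 11, 19, 37, 41, 43}.
v=43: a=43^1·(≡18), b=43^0·(≡26) mod 43; (18|43)=-1, (26|43)=-1; (−1)^{1·0·21}·(-1)^0·(-1)^1 = -1.
v=7: a=7^3·(≡1), b=7^0·(≡6) mod 7; (1|7)=+1, (6|7)=-1; (−1)^{3·0·3}·(+1)^0·(-1)^3 = -1.
v=37: a=37^1·(≡22), b=37^0·(≡19) mod 37; (22|37)=-1, (19|37)=-1; (−1)^{1·0·18}·(-1)^0·(-1)^1 = -1.
v=2: v_2(a)=0, v_2(b)=-2; units ≡ 3, 5 (mod 8); ε·ε+αω+βω = 1·0+0·1+-2·1 ≡ 0  ⇒  (a,b)_2 = +1.
v=11: a=11^0·(≡2), b=11^1·(≡5) mod 11; (2|11)=-1, (5|11)=+1; (−1)^{0·1·5}·(-1)^1·(+1)^0 = -1.
v=∞: 1369851 > 0 and -627 < 0  ⇒  (a,b)_∞ = +1.
v=41: a=41^1·(≡40), b=41^0·(≡38) mod 41; (40|41)=+1, (38|41)=-1; (−1)^{1·0·20}·(+1)^0·(-1)^1 = -1.
v=19: a=19^0·(≡18), b=19^1·(≡6) mod 19; (18|19)=-1, (6|19)=+1; (−1)^{0·1·9}·(-1)^1·(+1)^0 = -1.
v=3: a=3^-5·(≡2), b=3^1·(≡1) mod 3; (2|3)=-1, (1|3)=+1; (−1)^{-5·1·1}·(-1)^1·(+1)^-5 = +1.
Ram(1369851, -627) = {7, 11, 19, 37, 41, 43}; no ℚ_7-point on the conic.

[7, 11, 19, 37, 41, 43]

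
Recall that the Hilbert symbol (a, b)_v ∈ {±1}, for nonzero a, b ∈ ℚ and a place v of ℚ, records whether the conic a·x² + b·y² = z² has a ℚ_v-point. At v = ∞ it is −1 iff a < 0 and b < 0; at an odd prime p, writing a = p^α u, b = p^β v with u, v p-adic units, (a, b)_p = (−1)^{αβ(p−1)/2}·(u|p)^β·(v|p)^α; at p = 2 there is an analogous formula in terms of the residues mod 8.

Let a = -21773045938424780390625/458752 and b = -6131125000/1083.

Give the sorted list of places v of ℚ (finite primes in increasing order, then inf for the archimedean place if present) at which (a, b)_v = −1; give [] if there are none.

Mod squares: a ≡ -7735, b ≡ -6006. Check v ∈ {∞, 2, 3, 5, 7, 11, 13, 17, 19, 37, 41}.
v=13: a=13^1·(≡3), b=13^1·(≡6) mod 13; (3|13)=+1, (6|13)=-1; (−1)^{1·1·6}·(+1)^1·(-1)^1 = -1.
v=11: a=11^0·(≡1), b=11^1·(≡1) mod 11; (1|11)=+1, (1|11)=+1; (−1)^{0·1·5}·(+1)^1·(+1)^0 = +1.
v=∞: -7735 < 0 and -6006 < 0  ⇒  (a,b)_∞ = -1.
v=41: a=41^2·(≡34), b=41^0·(≡31) mod 41; (34|41)=-1, (31|41)=+1; (−1)^{2·0·20}·(-1)^0·(+1)^2 = +1.
v=3: a=3^8·(≡2), b=3^-1·(≡2) mod 3; (2|3)=-1, (2|3)=-1; (−1)^{8·-1·1}·(-1)^-1·(-1)^8 = -1.
v=2: v_2(a)=-16, v_2(b)=3; units ≡ 1, 5 (mod 8); ε·ε+αω+βω = 0·0+-16·1+3·0 ≡ 0  ⇒  (a,b)_2 = +1.
v=19: a=19^0·(≡6), b=19^-2·(≡16) mod 19; (6|19)=+1, (16|19)=+1; (−1)^{0·-2·9}·(+1)^-2·(+1)^0 = +1.
v=5: a=5^7·(≡3), b=5^6·(≡1) mod 5; (3|5)=-1, (1|5)=+1; (−1)^{7·6·2}·(-1)^6·(+1)^7 = +1.
v=37: a=37^2·(≡24), b=37^0·(≡33) mod 37; (24|37)=-1, (33|37)=+1; (−1)^{2·0·18}·(-1)^0·(+1)^2 = +1.
v=7: a=7^-1·(≡2), b=7^3·(≡5) mod 7; (2|7)=+1, (5|7)=-1; (−1)^{-1·3·3}·(+1)^3·(-1)^-1 = +1.
v=17: a=17^5·(≡13), b=17^0·(≡6) mod 17; (13|17)=+1, (6|17)=-1; (−1)^{5·0·8}·(+1)^0·(-1)^5 = -1.
Ram(-7735, -6006) = {3, 13, 17, ∞}; no ℚ_3-point on the conic.

[3, 13, 17, inf]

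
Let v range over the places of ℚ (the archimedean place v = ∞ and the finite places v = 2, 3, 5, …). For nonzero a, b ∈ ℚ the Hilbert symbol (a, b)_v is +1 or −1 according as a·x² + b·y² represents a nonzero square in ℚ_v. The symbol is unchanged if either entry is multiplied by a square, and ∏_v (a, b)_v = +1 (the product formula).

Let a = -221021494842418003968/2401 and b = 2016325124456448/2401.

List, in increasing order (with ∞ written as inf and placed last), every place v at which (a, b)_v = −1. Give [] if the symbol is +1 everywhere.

Mod squares: a ≡ -17963322, b ≡ 2622. Check v ∈ {∞, 2, 3, 7, 13, 17, 19, 23, 31}.
v=7: a=7^-4·(≡4), b=7^-4·(≡1) mod 7; (4|7)=+1, (1|7)=+1; (−1)^{-4·-4·3}·(+1)^-4·(+1)^-4 = +1.
v=19: a=19^1·(≡2), b=19^1·(≡11) mod 19; (2|19)=-1, (11|19)=+1; (−1)^{1·1·9}·(-1)^1·(+1)^1 = +1.
v=3: a=3^1·(≡1), b=3^1·(≡1) mod 3; (1|3)=+1, (1|3)=+1; (−1)^{1·1·1}·(+1)^1·(+1)^1 = -1.
v=2: v_2(a)=19, v_2(b)=15; units ≡ 3, 7 (mod 8); ε·ε+αω+βω = 1·1+19·0+15·1 ≡ 0  ⇒  (a,b)_2 = +1.
v=23: a=23^1·(≡7), b=23^1·(≡15) mod 23; (7|23)=-1, (15|23)=-1; (−1)^{1·1·11}·(-1)^1·(-1)^1 = -1.
v=∞: -17963322 < 0 and 2622 > 0  ⇒  (a,b)_∞ = +1.
v=13: a=13^3·(≡5), b=13^2·(≡1) mod 13; (5|13)=-1, (1|13)=+1; (−1)^{3·2·6}·(-1)^2·(+1)^3 = +1.
v=31: a=31^3·(≡6), b=31^2·(≡28) mod 31; (6|31)=-1, (28|31)=+1; (−1)^{3·2·15}·(-1)^2·(+1)^3 = +1.
v=17: a=17^3·(≡7), b=17^2·(≡2) mod 17; (7|17)=-1, (2|17)=+1; (−1)^{3·2·8}·(-1)^2·(+1)^3 = +1.
|Ram(-17963322, 2622)| = 2, even; anisotropic at {3, 23}.

[3, 23]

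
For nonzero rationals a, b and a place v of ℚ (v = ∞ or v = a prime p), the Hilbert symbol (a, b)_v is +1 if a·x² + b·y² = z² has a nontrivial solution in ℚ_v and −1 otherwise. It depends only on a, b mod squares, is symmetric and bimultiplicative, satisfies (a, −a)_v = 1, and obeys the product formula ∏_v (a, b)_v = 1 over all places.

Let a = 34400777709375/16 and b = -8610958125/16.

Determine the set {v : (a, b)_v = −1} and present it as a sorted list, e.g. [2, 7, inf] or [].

[2, 5, 7, 11]

Mod squares: a ≡ 307615, b ≡ -77. Check v ∈ {∞, 2, 3, 5, 7, 11, 17, 47}.
v=5: a=5^5·(≡2), b=5^4·(≡2) mod 5; (2|5)=-1, (2|5)=-1; (−1)^{5·4·2}·(-1)^4·(-1)^5 = -1.
v=7: a=7^1·(≡5), b=7^1·(≡6) mod 7; (5|7)=-1, (6|7)=-1; (−1)^{1·1·3}·(-1)^1·(-1)^1 = -1.
v=2: v_2(a)=-4, v_2(b)=-4; units ≡ 7, 3 (mod 8); ε·ε+αω+βω = 1·1+-4·1+-4·0 ≡ 1  ⇒  (a,b)_2 = -1.
v=11: a=11^1·(≡3), b=11^1·(≡4) mod 11; (3|11)=+1, (4|11)=+1; (−1)^{1·1·5}·(+1)^1·(+1)^1 = -1.
v=3: a=3^4·(≡1), b=3^4·(≡1) mod 3; (1|3)=+1, (1|3)=+1; (−1)^{4·4·1}·(+1)^4·(+1)^4 = +1.
v=17: a=17^1·(≡10), b=17^0·(≡9) mod 17; (10|17)=-1, (9|17)=+1; (−1)^{1·0·8}·(-1)^0·(+1)^1 = +1.
v=∞: 307615 > 0 and -77 < 0  ⇒  (a,b)_∞ = +1.
v=47: a=47^3·(≡28), b=47^2·(≡24) mod 47; (28|47)=+1, (24|47)=+1; (−1)^{3·2·23}·(+1)^2·(+1)^3 = +1.
Ram(307615, -77) = {2, 5, 7, 11}; no ℚ_2-point on the conic.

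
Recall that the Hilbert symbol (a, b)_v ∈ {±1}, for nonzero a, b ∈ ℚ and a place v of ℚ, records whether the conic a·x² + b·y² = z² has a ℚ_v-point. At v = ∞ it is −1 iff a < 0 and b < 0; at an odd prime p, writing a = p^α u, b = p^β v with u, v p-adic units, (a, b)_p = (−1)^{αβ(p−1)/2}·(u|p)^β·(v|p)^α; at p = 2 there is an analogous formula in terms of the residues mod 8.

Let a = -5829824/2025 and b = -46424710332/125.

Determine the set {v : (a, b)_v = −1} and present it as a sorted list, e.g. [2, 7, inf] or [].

[13, inf]

Mod squares: a ≡ -11, b ≡ -715. Check v ∈ {∞, 2, 3, 5, 7, 11, 13}.
v=11: a=11^1·(≡7), b=11^3·(≡5) mod 11; (7|11)=-1, (5|11)=+1; (−1)^{1·3·5}·(-1)^3·(+1)^1 = +1.
v=5: a=5^-2·(≡1), b=5^-3·(≡3) mod 5; (1|5)=+1, (3|5)=-1; (−1)^{-2·-3·2}·(+1)^-3·(-1)^-2 = +1.
v=7: a=7^2·(≡5), b=7^2·(≡5) mod 7; (5|7)=-1, (5|7)=-1; (−1)^{2·2·3}·(-1)^2·(-1)^2 = +1.
v=13: a=13^2·(≡11), b=13^3·(≡3) mod 13; (11|13)=-1, (3|13)=+1; (−1)^{2·3·6}·(-1)^3·(+1)^2 = -1.
v=3: a=3^-4·(≡1), b=3^4·(≡2) mod 3; (1|3)=+1, (2|3)=-1; (−1)^{-4·4·1}·(+1)^4·(-1)^-4 = +1.
v=∞: -11 < 0 and -715 < 0  ⇒  (a,b)_∞ = -1.
v=2: v_2(a)=6, v_2(b)=2; units ≡ 5, 5 (mod 8); ε·ε+αω+βω = 0·0+6·1+2·1 ≡ 0  ⇒  (a,b)_2 = +1.
Ram(-11, -715) = {13, ∞}; no ℚ_13-point on the conic.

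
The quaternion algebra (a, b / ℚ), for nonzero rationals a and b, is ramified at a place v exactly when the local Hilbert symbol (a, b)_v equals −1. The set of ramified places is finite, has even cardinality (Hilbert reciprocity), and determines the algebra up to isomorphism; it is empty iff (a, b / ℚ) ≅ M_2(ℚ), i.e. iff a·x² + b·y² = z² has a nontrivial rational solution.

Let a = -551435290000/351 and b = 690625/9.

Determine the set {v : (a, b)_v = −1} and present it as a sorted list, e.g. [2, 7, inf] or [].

[7, 13, 19, 29]

Mod squares: a ≡ -2557191, b ≡ 1105. Check v ∈ {∞, 2, 3, 5, 7, 13, 17, 19, 29}.
v=7: a=7^1·(≡3), b=7^0·(≡6) mod 7; (3|7)=-1, (6|7)=-1; (−1)^{1·0·3}·(-1)^0·(-1)^1 = -1.
v=5: a=5^4·(≡1), b=5^5·(≡4) mod 5; (1|5)=+1, (4|5)=+1; (−1)^{4·5·2}·(+1)^5·(+1)^4 = +1.
v=19: a=19^1·(≡17), b=19^0·(≡12) mod 19; (17|19)=+1, (12|19)=-1; (−1)^{1·0·9}·(+1)^0·(-1)^1 = -1.
v=2: v_2(a)=4, v_2(b)=0; units ≡ 1, 1 (mod 8); ε·ε+αω+βω = 0·0+4·0+0·0 ≡ 0  ⇒  (a,b)_2 = +1.
v=∞: -2557191 < 0 and 1105 > 0  ⇒  (a,b)_∞ = +1.
v=3: a=3^-3·(≡2), b=3^-2·(≡1) mod 3; (2|3)=-1, (1|3)=+1; (−1)^{-3·-2·1}·(-1)^-2·(+1)^-3 = +1.
v=13: a=13^-1·(≡3), b=13^1·(≡8) mod 13; (3|13)=+1, (8|13)=-1; (−1)^{-1·1·6}·(+1)^1·(-1)^-1 = -1.
v=17: a=17^1·(≡12), b=17^1·(≡7) mod 17; (12|17)=-1, (7|17)=-1; (−1)^{1·1·8}·(-1)^1·(-1)^1 = +1.
v=29: a=29^3·(≡8), b=29^0·(≡15) mod 29; (8|29)=-1, (15|29)=-1; (−1)^{3·0·14}·(-1)^0·(-1)^3 = -1.
(-2557191, 1105 / ℚ) ramifies at {7, 13, 19, 29}: a division algebra.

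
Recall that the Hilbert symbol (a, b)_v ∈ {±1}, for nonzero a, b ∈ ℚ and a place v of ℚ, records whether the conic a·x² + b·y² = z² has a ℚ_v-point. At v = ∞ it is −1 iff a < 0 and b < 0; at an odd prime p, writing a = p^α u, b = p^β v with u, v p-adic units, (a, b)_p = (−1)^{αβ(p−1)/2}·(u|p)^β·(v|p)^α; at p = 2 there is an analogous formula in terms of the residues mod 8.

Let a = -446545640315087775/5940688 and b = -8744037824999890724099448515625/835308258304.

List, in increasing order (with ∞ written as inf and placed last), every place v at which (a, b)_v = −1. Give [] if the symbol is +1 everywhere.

[5, 11, 23, inf]

Mod squares: a ≡ -17043, b ≡ -21945. Check v ∈ {∞, 2, 3, 5, 7, 11, 13, 19, 23, 29}.
v=29: a=29^4·(≡25), b=29^4·(≡27) mod 29; (25|29)=+1, (27|29)=-1; (−1)^{4·4·14}·(+1)^4·(-1)^4 = +1.
v=23: a=23^1·(≡2), b=23^2·(≡20) mod 23; (2|23)=+1, (20|23)=-1; (−1)^{1·2·11}·(+1)^2·(-1)^1 = -1.
v=5: a=5^2·(≡3), b=5^7·(≡1) mod 5; (3|5)=-1, (1|5)=+1; (−1)^{2·7·2}·(-1)^7·(+1)^2 = -1.
v=13: a=13^-5·(≡2), b=13^-8·(≡1) mod 13; (2|13)=-1, (1|13)=+1; (−1)^{-5·-8·6}·(-1)^-8·(+1)^-5 = +1.
v=2: v_2(a)=-4, v_2(b)=-10; units ≡ 5, 7 (mod 8); ε·ε+αω+βω = 0·1+-4·0+-10·1 ≡ 0  ⇒  (a,b)_2 = +1.
v=∞: -17043 < 0 and -21945 < 0  ⇒  (a,b)_∞ = -1.
v=11: a=11^2·(≡6), b=11^5·(≡10) mod 11; (6|11)=-1, (10|11)=-1; (−1)^{2·5·5}·(-1)^5·(-1)^2 = -1.
v=19: a=19^3·(≡3), b=19^5·(≡7) mod 19; (3|19)=-1, (7|19)=+1; (−1)^{3·5·9}·(-1)^5·(+1)^3 = +1.
v=3: a=3^3·(≡1), b=3^7·(≡2) mod 3; (1|3)=+1, (2|3)=-1; (−1)^{3·7·1}·(+1)^7·(-1)^3 = +1.
v=7: a=7^2·(≡1), b=7^3·(≡2) mod 7; (1|7)=+1, (2|7)=+1; (−1)^{2·3·3}·(+1)^3·(+1)^2 = +1.
Ram(-17043, -21945) = {5, 11, 23, ∞}; no ℚ_5-point on the conic.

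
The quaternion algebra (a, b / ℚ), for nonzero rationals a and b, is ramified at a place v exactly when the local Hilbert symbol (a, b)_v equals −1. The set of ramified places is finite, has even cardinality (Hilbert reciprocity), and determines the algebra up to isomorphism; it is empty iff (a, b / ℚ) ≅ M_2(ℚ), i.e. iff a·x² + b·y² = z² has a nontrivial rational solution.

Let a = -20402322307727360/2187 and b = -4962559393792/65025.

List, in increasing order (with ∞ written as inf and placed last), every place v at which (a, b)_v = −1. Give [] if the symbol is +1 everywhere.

(a, b) ≡ (-345345, -7) mod (ℚ^×)²; places V = {2, 3, 5, 7, 11, 13, 17, 23, ∞}.
(a,b)_7: α=1, u≡2; β=1, v≡6 (mod 7); (2|7)=+1, (6|7)=-1; sign (−1)^1·+1^1·-1^1 = +1.
(a,b)_∞: sgn(-345345)=−, sgn(-7)=−, so -1.
(a,b)_13: α=3, u≡8; β=2, v≡2 (mod 13); (8|13)=-1, (2|13)=-1; sign (−1)^0·-1^2·-1^3 = -1.
(a,b)_11: α=3, u≡7; β=2, v≡3 (mod 11); (7|11)=-1, (3|11)=+1; sign (−1)^0·-1^2·+1^3 = +1.
(a,b)_5: α=1, u≡4; β=-2, v≡3 (mod 5); (4|5)=+1, (3|5)=-1; sign (−1)^0·+1^-2·-1^1 = -1.
(a,b)_3: α=-7, u≡1; β=-2, v≡2 (mod 3); (1|3)=+1, (2|3)=-1; sign (−1)^0·+1^-2·-1^-7 = -1.
(a,b)_2: α=14, β=16; u≡7, v≡1 (mod 8); ε(u)ε(v)=1·0, αω(v)=14·0, βω(u)=16·0; sum ≡ 0  ⇒  +1.
(a,b)_17: α=0, u≡10; β=-2, v≡7 (mod 17); (10|17)=-1, (7|17)=-1; sign (−1)^0·-1^-2·-1^0 = +1.
(a,b)_23: α=3, u≡3; β=2, v≡3 (mod 23); (3|23)=+1, (3|23)=+1; sign (−1)^0·+1^2·+1^3 = +1.
(-345345, -7 / ℚ) ramifies at {3, 5, 13, ∞}: a division algebra.

[3, 5, 13, inf]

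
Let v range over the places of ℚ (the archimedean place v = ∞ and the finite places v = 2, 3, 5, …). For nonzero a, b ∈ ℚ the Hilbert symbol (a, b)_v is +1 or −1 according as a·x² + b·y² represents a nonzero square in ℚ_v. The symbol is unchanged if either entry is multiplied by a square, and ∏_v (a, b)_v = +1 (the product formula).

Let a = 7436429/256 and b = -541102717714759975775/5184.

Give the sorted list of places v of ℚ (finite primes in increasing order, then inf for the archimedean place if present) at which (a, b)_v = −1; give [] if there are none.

[7, 11, 13, 23]

Mod squares: a ≡ 7436429, b ≡ -391391. Check v ∈ {∞, 2, 3, 5, 7, 11, 13, 17, 19, 23}.
v=7: a=7^1·(≡5), b=7^3·(≡3) mod 7; (5|7)=-1, (3|7)=-1; (−1)^{1·3·3}·(-1)^3·(-1)^1 = -1.
v=23: a=23^1·(≡4), b=23^3·(≡4) mod 23; (4|23)=+1, (4|23)=+1; (−1)^{1·3·11}·(+1)^3·(+1)^1 = -1.
v=5: a=5^0·(≡4), b=5^2·(≡1) mod 5; (4|5)=+1, (1|5)=+1; (−1)^{0·2·2}·(+1)^2·(+1)^0 = +1.
v=11: a=11^1·(≡4), b=11^3·(≡4) mod 11; (4|11)=+1, (4|11)=+1; (−1)^{1·3·5}·(+1)^3·(+1)^1 = -1.
v=2: v_2(a)=-8, v_2(b)=-6; units ≡ 5, 1 (mod 8); ε·ε+αω+βω = 0·0+-8·0+-6·1 ≡ 0  ⇒  (a,b)_2 = +1.
v=13: a=13^1·(≡8), b=13^3·(≡12) mod 13; (8|13)=-1, (12|13)=+1; (−1)^{1·3·6}·(-1)^3·(+1)^1 = -1.
v=∞: 7436429 > 0 and -391391 < 0  ⇒  (a,b)_∞ = +1.
v=3: a=3^0·(≡2), b=3^-4·(≡1) mod 3; (2|3)=-1, (1|3)=+1; (−1)^{0·-4·1}·(-1)^-4·(+1)^0 = +1.
v=17: a=17^1·(≡10), b=17^3·(≡5) mod 17; (10|17)=-1, (5|17)=-1; (−1)^{1·3·8}·(-1)^3·(-1)^1 = +1.
v=19: a=19^1·(≡18), b=19^2·(≡5) mod 19; (18|19)=-1, (5|19)=+1; (−1)^{1·2·9}·(-1)^2·(+1)^1 = +1.
Ram(7436429, -391391) = {7, 11, 13, 23}; no ℚ_7-point on the conic.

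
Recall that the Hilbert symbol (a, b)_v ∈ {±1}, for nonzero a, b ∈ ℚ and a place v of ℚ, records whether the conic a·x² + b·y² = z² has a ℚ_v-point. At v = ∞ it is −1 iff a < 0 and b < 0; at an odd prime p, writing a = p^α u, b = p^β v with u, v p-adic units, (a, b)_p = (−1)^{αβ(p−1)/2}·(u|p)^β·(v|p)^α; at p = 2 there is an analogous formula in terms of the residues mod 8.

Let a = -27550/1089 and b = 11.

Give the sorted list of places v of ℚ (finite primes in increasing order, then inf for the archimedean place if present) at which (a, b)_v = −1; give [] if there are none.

Mod squares: a ≡ -1102, b ≡ 11. Check v ∈ {∞, 2, 3, 5, 11, 19, 29}.
v=29: a=29^1·(≡24), b=29^0·(≡11) mod 29; (24|29)=+1, (11|29)=-1; (−1)^{1·0·14}·(+1)^0·(-1)^1 = -1.
v=5: a=5^2·(≡2), b=5^0·(≡1) mod 5; (2|5)=-1, (1|5)=+1; (−1)^{2·0·2}·(-1)^0·(+1)^2 = +1.
v=∞: -1102 < 0 and 11 > 0  ⇒  (a,b)_∞ = +1.
v=19: a=19^1·(≡18), b=19^0·(≡11) mod 19; (18|19)=-1, (11|19)=+1; (−1)^{1·0·9}·(-1)^0·(+1)^1 = +1.
v=3: a=3^-2·(≡2), b=3^0·(≡2) mod 3; (2|3)=-1, (2|3)=-1; (−1)^{-2·0·1}·(-1)^0·(-1)^-2 = +1.
v=11: a=11^-2·(≡3), b=11^1·(≡1) mod 11; (3|11)=+1, (1|11)=+1; (−1)^{-2·1·5}·(+1)^1·(+1)^-2 = +1.
v=2: v_2(a)=1, v_2(b)=0; units ≡ 1, 3 (mod 8); ε·ε+αω+βω = 0·1+1·1+0·0 ≡ 1  ⇒  (a,b)_2 = -1.
|Ram(-1102, 11)| = 2, even; anisotropic at {2, 29}.

[2, 29]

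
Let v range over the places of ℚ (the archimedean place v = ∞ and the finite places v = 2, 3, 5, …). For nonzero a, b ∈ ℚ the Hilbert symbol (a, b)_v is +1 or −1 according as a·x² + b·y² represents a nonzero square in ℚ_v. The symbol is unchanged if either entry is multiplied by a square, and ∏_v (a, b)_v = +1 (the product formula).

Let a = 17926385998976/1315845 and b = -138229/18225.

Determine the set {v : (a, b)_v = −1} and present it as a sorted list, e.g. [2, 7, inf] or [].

[2, 13, 29, 31]

Mod squares: a ≡ 606970, b ≡ -2821. Check v ∈ {∞, 2, 3, 5, 7, 13, 19, 23, 29, 31}.
v=31: a=31^2·(≡15), b=31^1·(≡19) mod 31; (15|31)=-1, (19|31)=+1; (−1)^{2·1·15}·(-1)^1·(+1)^2 = -1.
v=2: v_2(a)=7, v_2(b)=0; units ≡ 5, 3 (mod 8); ε·ε+αω+βω = 0·1+7·1+0·1 ≡ 1  ⇒  (a,b)_2 = -1.
v=∞: 606970 > 0 and -2821 < 0  ⇒  (a,b)_∞ = +1.
v=19: a=19^-2·(≡12), b=19^0·(≡18) mod 19; (12|19)=-1, (18|19)=-1; (−1)^{-2·0·9}·(-1)^0·(-1)^-2 = +1.
v=7: a=7^5·(≡1), b=7^3·(≡6) mod 7; (1|7)=+1, (6|7)=-1; (−1)^{5·3·3}·(+1)^3·(-1)^5 = +1.
v=5: a=5^-1·(≡4), b=5^-2·(≡4) mod 5; (4|5)=+1, (4|5)=+1; (−1)^{-1·-2·2}·(+1)^-2·(+1)^-1 = +1.
v=29: a=29^1·(≡19), b=29^0·(≡10) mod 29; (19|29)=-1, (10|29)=-1; (−1)^{1·0·14}·(-1)^0·(-1)^1 = -1.
v=13: a=13^1·(≡8), b=13^1·(≡12) mod 13; (8|13)=-1, (12|13)=+1; (−1)^{1·1·6}·(-1)^1·(+1)^1 = -1.
v=3: a=3^-6·(≡1), b=3^-6·(≡2) mod 3; (1|3)=+1, (2|3)=-1; (−1)^{-6·-6·1}·(+1)^-6·(-1)^-6 = +1.
v=23: a=23^1·(≡4), b=23^0·(≡18) mod 23; (4|23)=+1, (18|23)=+1; (−1)^{1·0·11}·(+1)^0·(+1)^1 = +1.
(606970, -2821 / ℚ) ramifies at {2, 13, 29, 31}: a division algebra.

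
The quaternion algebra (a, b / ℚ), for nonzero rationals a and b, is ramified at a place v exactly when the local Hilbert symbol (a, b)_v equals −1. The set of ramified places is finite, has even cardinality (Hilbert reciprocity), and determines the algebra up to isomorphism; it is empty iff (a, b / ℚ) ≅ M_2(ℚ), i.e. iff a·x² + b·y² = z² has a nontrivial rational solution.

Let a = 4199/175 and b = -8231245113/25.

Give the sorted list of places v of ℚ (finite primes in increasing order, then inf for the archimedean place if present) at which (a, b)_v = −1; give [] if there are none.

[3, 7, 13, 19]

(a, b) ≡ (29393, -273) mod (ℚ^×)²; places V = {2, 3, 5, 7, 13, 17, 19, ∞}.
(a,b)_19: α=1, u≡3; β=2, v≡13 (mod 19); (3|19)=-1, (13|19)=-1; sign (−1)^0·-1^2·-1^1 = -1.
(a,b)_3: α=0, u≡2; β=1, v≡2 (mod 3); (2|3)=-1, (2|3)=-1; sign (−1)^0·-1^1·-1^0 = -1.
(a,b)_7: α=-1, u≡5; β=1, v≡5 (mod 7); (5|7)=-1, (5|7)=-1; sign (−1)^1·-1^1·-1^-1 = -1.
(a,b)_5: α=-2, u≡2; β=-2, v≡2 (mod 5); (2|5)=-1, (2|5)=-1; sign (−1)^0·-1^-2·-1^-2 = +1.
(a,b)_17: α=1, u≡12; β=4, v≡8 (mod 17); (12|17)=-1, (8|17)=+1; sign (−1)^0·-1^4·+1^1 = +1.
(a,b)_2: α=0, β=0; u≡1, v≡7 (mod 8); ε(u)ε(v)=0·1, αω(v)=0·0, βω(u)=0·0; sum ≡ 0  ⇒  +1.
(a,b)_∞: sgn(29393)=+, sgn(-273)=−, so +1.
(a,b)_13: α=1, u≡4; β=1, v≡5 (mod 13); (4|13)=+1, (5|13)=-1; sign (−1)^0·+1^1·-1^1 = -1.
(29393, -273 / ℚ) ramifies at {3, 7, 13, 19}: a division algebra.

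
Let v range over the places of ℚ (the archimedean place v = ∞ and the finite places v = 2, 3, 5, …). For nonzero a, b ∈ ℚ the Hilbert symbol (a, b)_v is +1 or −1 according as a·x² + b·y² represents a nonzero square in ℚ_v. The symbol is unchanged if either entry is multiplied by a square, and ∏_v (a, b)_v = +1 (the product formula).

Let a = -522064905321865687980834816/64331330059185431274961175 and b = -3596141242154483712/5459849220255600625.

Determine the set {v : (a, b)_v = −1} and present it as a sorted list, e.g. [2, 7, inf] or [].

Mod squares: a ≡ -419543, b ≡ -667. Check v ∈ {∞, 2, 3, 5, 7, 13, 17, 19, 23, 29, 37, 41, 47}.
v=17: a=17^3·(≡7), b=17^2·(≡8) mod 17; (7|17)=-1, (8|17)=+1; (−1)^{3·2·8}·(-1)^2·(+1)^3 = +1.
v=∞: -419543 < 0 and -667 < 0  ⇒  (a,b)_∞ = -1.
v=2: v_2(a)=38, v_2(b)=22; units ≡ 1, 5 (mod 8); ε·ε+αω+βω = 0·0+38·1+22·0 ≡ 0  ⇒  (a,b)_2 = +1.
v=13: a=13^-6·(≡8), b=13^-4·(≡10) mod 13; (8|13)=-1, (10|13)=+1; (−1)^{-6·-4·6}·(-1)^-4·(+1)^-6 = +1.
v=3: a=3^6·(≡1), b=3^2·(≡2) mod 3; (1|3)=+1, (2|3)=-1; (−1)^{6·2·1}·(+1)^2·(-1)^6 = +1.
v=19: a=19^2·(≡14), b=19^2·(≡16) mod 19; (14|19)=-1, (16|19)=+1; (−1)^{2·2·9}·(-1)^2·(+1)^2 = +1.
v=29: a=29^1·(≡22), b=29^1·(≡9) mod 29; (22|29)=+1, (9|29)=+1; (−1)^{1·1·14}·(+1)^1·(+1)^1 = +1.
v=23: a=23^-1·(≡10), b=23^1·(≡5) mod 23; (10|23)=-1, (5|23)=-1; (−1)^{-1·1·11}·(-1)^1·(-1)^-1 = -1.
v=41: a=41^-6·(≡10), b=41^-4·(≡6) mod 41; (10|41)=+1, (6|41)=-1; (−1)^{-6·-4·20}·(+1)^-4·(-1)^-6 = +1.
v=47: a=47^-4·(≡44), b=47^-2·(≡33) mod 47; (44|47)=-1, (33|47)=-1; (−1)^{-4·-2·23}·(-1)^-2·(-1)^-4 = +1.
v=7: a=7^0·(≡1), b=7^-2·(≡3) mod 7; (1|7)=+1, (3|7)=-1; (−1)^{0·-2·3}·(+1)^-2·(-1)^0 = +1.
v=37: a=37^3·(≡18), b=37^2·(≡12) mod 37; (18|37)=-1, (12|37)=+1; (−1)^{3·2·18}·(-1)^2·(+1)^3 = +1.
v=5: a=5^-2·(≡2), b=5^-4·(≡3) mod 5; (2|5)=-1, (3|5)=-1; (−1)^{-2·-4·2}·(-1)^-4·(-1)^-2 = +1.
Ram(-419543, -667) = {23, ∞}; no ℚ_23-point on the conic.

[23, inf]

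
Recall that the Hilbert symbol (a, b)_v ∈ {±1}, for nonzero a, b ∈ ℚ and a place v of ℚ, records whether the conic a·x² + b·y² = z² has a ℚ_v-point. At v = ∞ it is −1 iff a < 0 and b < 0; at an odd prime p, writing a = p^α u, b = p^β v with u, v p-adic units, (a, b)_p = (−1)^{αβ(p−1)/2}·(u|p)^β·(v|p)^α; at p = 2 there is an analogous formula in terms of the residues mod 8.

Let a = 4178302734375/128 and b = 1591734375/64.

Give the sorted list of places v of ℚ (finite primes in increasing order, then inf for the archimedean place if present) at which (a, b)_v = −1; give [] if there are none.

(a, b) ≡ (110, 231) mod (ℚ^×)²; places V = {2, 3, 5, 7, 11, ∞}.
(a,b)_5: α=9, u≡2; β=6, v≡4 (mod 5); (2|5)=-1, (4|5)=+1; sign (−1)^0·-1^6·+1^9 = +1.
(a,b)_3: α=4, u≡2; β=3, v≡2 (mod 3); (2|3)=-1, (2|3)=-1; sign (−1)^0·-1^3·-1^4 = -1.
(a,b)_7: α=4, u≡6; β=3, v≡3 (mod 7); (6|7)=-1, (3|7)=-1; sign (−1)^0·-1^3·-1^4 = -1.
(a,b)_2: α=-7, β=-6; u≡7, v≡7 (mod 8); ε(u)ε(v)=1·1, αω(v)=-7·0, βω(u)=-6·0; sum ≡ 1  ⇒  -1.
(a,b)_∞: sgn(110)=+, sgn(231)=+, so +1.
(a,b)_11: α=1, u≡6; β=1, v≡8 (mod 11); (6|11)=-1, (8|11)=-1; sign (−1)^1·-1^1·-1^1 = -1.
(110, 231 / ℚ) ramifies at {2, 3, 7, 11}: a division algebra.

[2, 3, 7, 11]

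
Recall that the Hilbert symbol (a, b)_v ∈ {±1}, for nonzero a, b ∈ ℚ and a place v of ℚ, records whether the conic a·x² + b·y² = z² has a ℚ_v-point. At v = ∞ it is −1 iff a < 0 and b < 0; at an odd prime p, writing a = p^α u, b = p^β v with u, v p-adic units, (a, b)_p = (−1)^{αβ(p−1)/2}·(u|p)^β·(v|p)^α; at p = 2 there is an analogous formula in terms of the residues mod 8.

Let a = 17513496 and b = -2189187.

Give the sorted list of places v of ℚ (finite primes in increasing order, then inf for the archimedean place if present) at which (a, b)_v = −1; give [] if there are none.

Mod squares: a ≡ 6006, b ≡ -3003. Check v ∈ {∞, 2, 3, 7, 11, 13}.
v=2: v_2(a)=3, v_2(b)=0; units ≡ 3, 5 (mod 8); ε·ε+αω+βω = 1·0+3·1+0·1 ≡ 1  ⇒  (a,b)_2 = -1.
v=7: a=7^1·(≡2), b=7^1·(≡5) mod 7; (2|7)=+1, (5|7)=-1; (−1)^{1·1·3}·(+1)^1·(-1)^1 = +1.
v=13: a=13^1·(≡2), b=13^1·(≡3) mod 13; (2|13)=-1, (3|13)=+1; (−1)^{1·1·6}·(-1)^1·(+1)^1 = -1.
v=3: a=3^7·(≡1), b=3^7·(≡1) mod 3; (1|3)=+1, (1|3)=+1; (−1)^{7·7·1}·(+1)^7·(+1)^7 = -1.
v=∞: 6006 > 0 and -3003 < 0  ⇒  (a,b)_∞ = +1.
v=11: a=11^1·(≡7), b=11^1·(≡6) mod 11; (7|11)=-1, (6|11)=-1; (−1)^{1·1·5}·(-1)^1·(-1)^1 = -1.
(6006, -3003 / ℚ) ramifies at {2, 3, 11, 13}: a division algebra.

[2, 3, 11, 13]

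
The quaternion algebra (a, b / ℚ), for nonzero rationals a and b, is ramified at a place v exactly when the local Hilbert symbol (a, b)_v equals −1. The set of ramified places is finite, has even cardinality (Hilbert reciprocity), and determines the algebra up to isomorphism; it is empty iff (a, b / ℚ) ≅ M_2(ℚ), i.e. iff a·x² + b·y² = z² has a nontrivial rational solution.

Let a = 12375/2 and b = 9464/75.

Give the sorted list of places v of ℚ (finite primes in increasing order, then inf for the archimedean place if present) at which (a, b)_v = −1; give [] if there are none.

[2, 3, 5, 7]

Mod squares: a ≡ 110, b ≡ 42. Check v ∈ {∞, 2, 3, 5, 7, 11, 13}.
v=2: v_2(a)=-1, v_2(b)=3; units ≡ 7, 5 (mod 8); ε·ε+αω+βω = 1·0+-1·1+3·0 ≡ 1  ⇒  (a,b)_2 = -1.
v=∞: 110 > 0 and 42 > 0  ⇒  (a,b)_∞ = +1.
v=7: a=7^0·(≡3), b=7^1·(≡3) mod 7; (3|7)=-1, (3|7)=-1; (−1)^{0·1·3}·(-1)^1·(-1)^0 = -1.
v=11: a=11^1·(≡7), b=11^0·(≡9) mod 11; (7|11)=-1, (9|11)=+1; (−1)^{1·0·5}·(-1)^0·(+1)^1 = +1.
v=3: a=3^2·(≡2), b=3^-1·(≡2) mod 3; (2|3)=-1, (2|3)=-1; (−1)^{2·-1·1}·(-1)^-1·(-1)^2 = -1.
v=13: a=13^0·(≡6), b=13^2·(≡3) mod 13; (6|13)=-1, (3|13)=+1; (−1)^{0·2·6}·(-1)^2·(+1)^0 = +1.
v=5: a=5^3·(≡2), b=5^-2·(≡3) mod 5; (2|5)=-1, (3|5)=-1; (−1)^{3·-2·2}·(-1)^-2·(-1)^3 = -1.
(110, 42 / ℚ) ramifies at {2, 3, 5, 7}: a division algebra.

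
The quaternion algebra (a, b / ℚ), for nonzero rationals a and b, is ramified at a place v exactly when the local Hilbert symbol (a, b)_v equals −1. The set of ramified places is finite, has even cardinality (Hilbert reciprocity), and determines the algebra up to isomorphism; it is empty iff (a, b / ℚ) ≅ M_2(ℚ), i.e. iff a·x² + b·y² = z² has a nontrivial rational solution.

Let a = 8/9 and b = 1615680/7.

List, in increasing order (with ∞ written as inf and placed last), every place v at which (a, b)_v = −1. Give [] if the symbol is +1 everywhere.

[2, 3, 5, 11]

(a, b) ≡ (2, 19635) mod (ℚ^×)²; places V = {2, 3, 5, 7, 11, 17, ∞}.
(a,b)_3: α=-2, u≡2; β=3, v≡2 (mod 3); (2|3)=-1, (2|3)=-1; sign (−1)^0·-1^3·-1^-2 = -1.
(a,b)_11: α=0, u≡7; β=1, v≡9 (mod 11); (7|11)=-1, (9|11)=+1; sign (−1)^0·-1^1·+1^0 = -1.
(a,b)_2: α=3, β=6; u≡1, v≡3 (mod 8); ε(u)ε(v)=0·1, αω(v)=3·1, βω(u)=6·0; sum ≡ 1  ⇒  -1.
(a,b)_∞: sgn(2)=+, sgn(19635)=+, so +1.
(a,b)_5: α=0, u≡2; β=1, v≡3 (mod 5); (2|5)=-1, (3|5)=-1; sign (−1)^0·-1^1·-1^0 = -1.
(a,b)_17: α=0, u≡16; β=1, v≡16 (mod 17); (16|17)=+1, (16|17)=+1; sign (−1)^0·+1^1·+1^0 = +1.
(a,b)_7: α=0, u≡4; β=-1, v≡3 (mod 7); (4|7)=+1, (3|7)=-1; sign (−1)^0·+1^-1·-1^0 = +1.
Ram(2, 19635) = {2, 3, 5, 11}; no ℚ_2-point on the conic.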